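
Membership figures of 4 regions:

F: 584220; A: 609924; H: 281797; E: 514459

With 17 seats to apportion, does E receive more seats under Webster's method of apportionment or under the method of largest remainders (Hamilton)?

Webster: F 5, A 5, H 2, E 5.
Hamilton: F 5, A 5, H 3, E 4.
E gets 5 under Webster and 4 under Hamilton.

Webster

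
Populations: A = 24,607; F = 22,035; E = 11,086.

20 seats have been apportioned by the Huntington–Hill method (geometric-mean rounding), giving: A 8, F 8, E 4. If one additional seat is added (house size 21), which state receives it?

Priority for the next seat is population ÷ (√(s·(s+1))).
Priorities: A 2899.963, F 2596.850, E 2478.905.
Highest priority: A.

A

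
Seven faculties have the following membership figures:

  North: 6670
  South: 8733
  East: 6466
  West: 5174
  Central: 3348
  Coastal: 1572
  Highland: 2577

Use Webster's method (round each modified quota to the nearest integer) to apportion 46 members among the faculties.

Standard divisor 34540/46 ≈ 750.87; standard quotas: North 8.883, South 11.631, East 8.611, West 6.891, Central 4.459, Coastal 2.094, Highland 3.432.
Rounding to the nearest integer gives North 9, South 12, East 9, West 7, Central 4, Coastal 2, Highland 3 — total 46, matching the house size, so no adjustment is needed.

North 9, South 12, East 9, West 7, Central 4, Coastal 2, Highland 3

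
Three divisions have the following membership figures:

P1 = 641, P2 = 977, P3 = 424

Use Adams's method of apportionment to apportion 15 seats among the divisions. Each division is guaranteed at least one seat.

Standard divisor 2042/15 ≈ 136.133; standard quotas: P1 4.709, P2 7.177, P3 3.115.
Rounding up gives 5, 8, 4 = 17 seats, so the divisor must be adjusted.
With modified divisor 150: modified quotas P1 4.273, P2 6.513, P3 2.827.
Rounding up: P1 5, P2 7, P3 3 (total 15).

P1 5; P2 7; P3 3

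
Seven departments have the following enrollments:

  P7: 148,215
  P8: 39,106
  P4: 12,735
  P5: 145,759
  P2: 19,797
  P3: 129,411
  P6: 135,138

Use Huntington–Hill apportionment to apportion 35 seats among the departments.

With divisor 17763: modified quotas P7 8.344, P8 2.202, P4 0.717, P5 8.206, P2 1.115, P3 7.285, P6 7.608.
Geometric-mean thresholds: P7 √(8·9)=8.485, P8 √(2·3)=2.449, P4 (min 1), P5 √(8·9)=8.485, P2 √(1·2)=1.414, P3 √(7·8)=7.483, P6 √(7·8)=7.483.
Each quota rounded against its threshold gives P7 8, P8 2, P4 1, P5 8, P2 1, P3 7, P6 8 (total 35).

P7=8; P8=2; P4=1; P5=8; P2=1; P3=7; P6=8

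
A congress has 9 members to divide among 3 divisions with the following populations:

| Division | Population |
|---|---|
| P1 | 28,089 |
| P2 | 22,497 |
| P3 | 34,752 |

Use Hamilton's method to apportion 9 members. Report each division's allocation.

P1 3, P2 2, P3 4

Total 85338; standard divisor 85338/9 = 9482.
Standard quotas: P1 2.9623, P2 2.3726, P3 3.6650.
Lower quotas: P1 2, P2 2, P3 3 (sum 7, leaving 2 seats).
Remainders in descending order: P1 0.9623, P3 0.6650, P2 0.3726.
Largest remainders: P1, P3 receive the extra seats.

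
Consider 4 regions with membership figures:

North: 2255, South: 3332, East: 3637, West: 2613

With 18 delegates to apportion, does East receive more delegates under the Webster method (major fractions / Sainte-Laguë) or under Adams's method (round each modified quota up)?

Webster

Webster: North 3, South 5, East 6, West 4.
Adams: North 4, South 5, East 5, West 4.
East gets 6 under Webster and 5 under Adams.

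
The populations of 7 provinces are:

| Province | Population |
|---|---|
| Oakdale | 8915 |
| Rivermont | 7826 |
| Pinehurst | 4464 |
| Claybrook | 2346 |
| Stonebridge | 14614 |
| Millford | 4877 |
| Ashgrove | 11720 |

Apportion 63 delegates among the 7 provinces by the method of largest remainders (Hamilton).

Oakdale: 10, Rivermont: 9, Pinehurst: 5, Claybrook: 3, Stonebridge: 17, Millford: 6, Ashgrove: 13

The standard divisor is 54762/63 ≈ 869.238.
Standard quotas: Oakdale 10.2561, Rivermont 9.0033, Pinehurst 5.1355, Claybrook 2.6989, Stonebridge 16.8124, Millford 5.6107, Ashgrove 13.4831.
Lower quotas: Oakdale 10, Rivermont 9, Pinehurst 5, Claybrook 2, Stonebridge 16, Millford 5, Ashgrove 13 (sum 60, leaving 3 seats).
Remainders in descending order: Stonebridge 0.8124, Claybrook 0.6989, Millford 0.6107, Ashgrove 0.4831, Oakdale 0.2561, Pinehurst 0.1355, Rivermont 0.0033.
The surplus seats go to Stonebridge, Claybrook, Millford.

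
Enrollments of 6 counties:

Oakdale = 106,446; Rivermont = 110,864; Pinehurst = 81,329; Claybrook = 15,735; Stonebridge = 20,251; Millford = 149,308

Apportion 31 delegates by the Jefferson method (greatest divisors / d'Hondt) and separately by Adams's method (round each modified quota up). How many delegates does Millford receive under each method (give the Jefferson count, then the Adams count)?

10 and 9

Jefferson: Oakdale 7, Rivermont 7, Pinehurst 5, Claybrook 1, Stonebridge 1, Millford 10.
Adams: Oakdale 7, Rivermont 7, Pinehurst 5, Claybrook 1, Stonebridge 2, Millford 9.
Millford gets 10 under Jefferson and 9 under Adams.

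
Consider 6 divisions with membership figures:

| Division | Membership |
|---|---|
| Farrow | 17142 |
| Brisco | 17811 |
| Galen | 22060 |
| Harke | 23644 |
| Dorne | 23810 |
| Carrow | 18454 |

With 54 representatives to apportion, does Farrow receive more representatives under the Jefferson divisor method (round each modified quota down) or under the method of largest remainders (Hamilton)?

Jefferson: Farrow 7, Brisco 8, Galen 10, Harke 10, Dorne 11, Carrow 8.
Hamilton: Farrow 8, Brisco 8, Galen 10, Harke 10, Dorne 10, Carrow 8.
Farrow gets 7 under Jefferson and 8 under Hamilton.

Hamilton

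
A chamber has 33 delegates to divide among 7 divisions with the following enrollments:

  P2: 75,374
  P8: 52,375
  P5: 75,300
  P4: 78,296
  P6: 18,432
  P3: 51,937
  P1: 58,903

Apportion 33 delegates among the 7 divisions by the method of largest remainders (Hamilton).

The standard divisor is 410617/33 ≈ 12442.939.
Standard quotas: P2 6.0576, P8 4.2092, P5 6.0516, P4 6.2924, P6 1.4813, P3 4.1740, P1 4.7338.
Lower quotas: P2 6, P8 4, P5 6, P4 6, P6 1, P3 4, P1 4 (sum 31, leaving 2 seats).
Remainders in descending order: P1 0.7338, P6 0.4813, P4 0.2924, P8 0.2092, P3 0.1740, P2 0.0576, P5 0.0516.
The surplus seats go to P1, P6.

P2=6, P8=4, P5=6, P4=6, P6=2, P3=4, P1=5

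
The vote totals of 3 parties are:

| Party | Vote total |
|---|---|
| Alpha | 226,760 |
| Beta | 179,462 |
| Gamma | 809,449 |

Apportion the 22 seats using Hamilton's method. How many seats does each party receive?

Alpha 4; Beta 3; Gamma 15

Total 1215671; standard divisor 1215671/22 ≈ 55257.773.
Standard quotas: Alpha 4.1037, Beta 3.2477, Gamma 14.6486.
Lower quotas: Alpha 4, Beta 3, Gamma 14 (sum 21, leaving 1 seat).
Remainders in descending order: Gamma 0.6486, Beta 0.2477, Alpha 0.1037.
The surplus seat goes to Gamma.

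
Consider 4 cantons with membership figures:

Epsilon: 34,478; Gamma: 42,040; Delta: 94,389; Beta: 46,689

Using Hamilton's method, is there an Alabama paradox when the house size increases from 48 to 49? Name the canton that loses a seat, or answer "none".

none

At 48 seats: Epsilon 8, Gamma 9, Delta 21, Beta 10.
At 49 seats: Epsilon 8, Gamma 9, Delta 21, Beta 11.
No canton's allocation decreased.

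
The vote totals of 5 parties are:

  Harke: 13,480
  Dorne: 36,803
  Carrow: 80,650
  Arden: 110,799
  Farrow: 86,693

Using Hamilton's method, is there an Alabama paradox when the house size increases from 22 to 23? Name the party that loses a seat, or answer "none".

Dorne

At 22 seats: Harke 1, Dorne 3, Carrow 5, Arden 7, Farrow 6.
At 23 seats: Harke 1, Dorne 2, Carrow 6, Arden 8, Farrow 6.
Dorne drops from 3 to 2.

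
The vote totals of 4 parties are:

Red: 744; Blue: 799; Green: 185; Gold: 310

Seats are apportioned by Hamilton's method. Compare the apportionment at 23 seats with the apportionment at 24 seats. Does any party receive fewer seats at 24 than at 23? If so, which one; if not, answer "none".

At 23 seats: Red 8, Blue 9, Green 2, Gold 4.
At 24 seats: Red 9, Blue 9, Green 2, Gold 4.
No party's allocation decreased.

none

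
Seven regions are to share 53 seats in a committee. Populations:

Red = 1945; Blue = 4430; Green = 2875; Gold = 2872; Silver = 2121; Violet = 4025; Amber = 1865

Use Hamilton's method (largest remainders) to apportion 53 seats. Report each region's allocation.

The standard divisor is 20133/53 ≈ 379.868.
Standard quotas: Red 5.120, Blue 11.662, Green 7.568, Gold 7.561, Silver 5.584, Violet 10.596, Amber 4.910.
Lower quotas: Red 5, Blue 11, Green 7, Gold 7, Silver 5, Violet 10, Amber 4 (sum 49, leaving 4 seats).
Remainders in descending order: Amber 0.910, Blue 0.662, Violet 0.596, Silver 0.584, Green 0.568, Gold 0.561, Red 0.120.
The surplus seats go to Amber, Blue, Violet, Silver.

Red: 5, Blue: 12, Green: 7, Gold: 7, Silver: 6, Violet: 11, Amber: 5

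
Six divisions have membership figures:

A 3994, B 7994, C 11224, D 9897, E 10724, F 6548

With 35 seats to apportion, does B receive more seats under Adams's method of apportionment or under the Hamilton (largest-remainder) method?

Hamilton

Adams: A 3, B 5, C 8, D 7, E 7, F 5.
Hamilton: A 3, B 6, C 8, D 7, E 7, F 4.
B gets 5 under Adams and 6 under Hamilton.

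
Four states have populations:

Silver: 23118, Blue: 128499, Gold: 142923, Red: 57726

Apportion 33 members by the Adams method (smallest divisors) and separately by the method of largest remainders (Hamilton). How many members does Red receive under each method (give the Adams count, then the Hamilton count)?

Adams: Silver 3, Blue 12, Gold 13, Red 5.
Hamilton: Silver 2, Blue 12, Gold 13, Red 6.
Red gets 5 under Adams and 6 under Hamilton.

5 and 6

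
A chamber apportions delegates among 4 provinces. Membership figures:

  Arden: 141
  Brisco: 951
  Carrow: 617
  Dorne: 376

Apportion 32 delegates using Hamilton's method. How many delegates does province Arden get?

2

The standard divisor is 2085/32 ≈ 65.156.
Standard quotas: Arden 2.164, Brisco 14.596, Carrow 9.470, Dorne 5.771.
Lower quotas: Arden 2, Brisco 14, Carrow 9, Dorne 5 (sum 30, leaving 2 seats).
Remainders in descending order: Dorne 0.771, Brisco 0.596, Carrow 0.470, Arden 0.164.
Largest remainders: Dorne, Brisco receive the extra seats.
Arden receives 2.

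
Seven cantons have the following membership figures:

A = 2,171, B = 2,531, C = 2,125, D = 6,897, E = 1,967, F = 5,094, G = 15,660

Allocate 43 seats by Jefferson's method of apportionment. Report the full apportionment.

Standard divisor 36445/43 ≈ 847.558; standard quotas: A 2.561, B 2.986, C 2.507, D 8.137, E 2.321, F 6.010, G 18.477.
Rounding down gives 2, 2, 2, 8, 2, 6, 18 = 40 seats, so the divisor must be adjusted.
With modified divisor 770: modified quotas A 2.819, B 3.287, C 2.760, D 8.957, E 2.555, F 6.616, G 20.338.
Rounding down: A 2, B 3, C 2, D 8, E 2, F 6, G 20 (total 43).

A: 2; B: 3; C: 2; D: 8; E: 2; F: 6; G: 20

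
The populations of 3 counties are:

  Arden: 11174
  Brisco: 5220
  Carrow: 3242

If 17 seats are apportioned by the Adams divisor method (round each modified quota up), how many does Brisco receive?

5

Standard divisor 19636/17 ≈ 1155.059; standard quotas: Arden 9.674, Brisco 4.519, Carrow 2.807.
Rounding up gives 10, 5, 3 = 18 seats, so the divisor must be adjusted.
With modified divisor 1270: modified quotas Arden 8.798, Brisco 4.110, Carrow 2.553.
Rounding up: Arden 9, Brisco 5, Carrow 3 (total 17).
Brisco receives 5.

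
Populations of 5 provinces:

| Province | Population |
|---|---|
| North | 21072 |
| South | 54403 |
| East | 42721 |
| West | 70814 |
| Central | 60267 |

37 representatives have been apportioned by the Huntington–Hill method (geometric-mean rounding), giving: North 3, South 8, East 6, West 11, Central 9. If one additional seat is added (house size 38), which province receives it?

East

Priority for the next seat is population ÷ (√(s·(s+1))).
Priorities: North 6082.962, South 6411.455, East 6591.993, West 6163.568, Central 6352.700.
Highest priority: East.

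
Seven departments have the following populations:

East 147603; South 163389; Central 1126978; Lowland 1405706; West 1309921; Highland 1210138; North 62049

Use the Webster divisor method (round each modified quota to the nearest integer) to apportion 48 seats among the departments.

East: 1; South: 1; Central: 10; Lowland: 12; West: 12; Highland: 11; North: 1

Standard divisor 5425784/48 ≈ 113037.167; standard quotas: East 1.306, South 1.445, Central 9.970, Lowland 12.436, West 11.588, Highland 10.706, North 0.549.
Rounding to the nearest integer gives East 1, South 1, Central 10, Lowland 12, West 12, Highland 11, North 1 — total 48, matching the house size, so no adjustment is needed.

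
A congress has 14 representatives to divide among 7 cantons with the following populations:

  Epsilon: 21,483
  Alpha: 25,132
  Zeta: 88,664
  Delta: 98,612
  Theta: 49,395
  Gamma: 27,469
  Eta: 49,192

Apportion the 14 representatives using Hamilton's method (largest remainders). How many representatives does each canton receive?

Standard divisor: 359947 ÷ 14 ≈ 25710.5.
Standard quotas: Epsilon 0.8356, Alpha 0.9775, Zeta 3.4486, Delta 3.8355, Theta 1.9212, Gamma 1.0684, Eta 1.9133.
Lower quotas: Epsilon 0, Alpha 0, Zeta 3, Delta 3, Theta 1, Gamma 1, Eta 1 (sum 9, leaving 5 seats).
Remainders in descending order: Alpha 0.9775, Theta 0.9212, Eta 0.9133, Epsilon 0.8356, Delta 0.8355, Zeta 0.4486, Gamma 0.0684.
Largest remainders: Alpha, Theta, Eta, Epsilon, Delta receive the extra seats.

Epsilon=1; Alpha=1; Zeta=3; Delta=4; Theta=2; Gamma=1; Eta=2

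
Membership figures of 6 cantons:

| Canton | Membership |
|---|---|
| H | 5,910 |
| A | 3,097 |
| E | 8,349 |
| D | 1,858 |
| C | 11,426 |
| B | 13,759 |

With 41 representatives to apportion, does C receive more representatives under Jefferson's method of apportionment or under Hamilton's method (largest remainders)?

Jefferson: H 5, A 3, E 8, D 1, C 11, B 13.
Hamilton: H 5, A 3, E 8, D 2, C 10, B 13.
C gets 11 under Jefferson and 10 under Hamilton.

Jefferson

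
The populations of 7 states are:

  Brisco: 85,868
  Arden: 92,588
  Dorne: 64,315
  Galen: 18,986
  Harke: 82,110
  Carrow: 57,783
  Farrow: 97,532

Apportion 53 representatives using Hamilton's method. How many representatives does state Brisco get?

9

Total 499182; standard divisor 499182/53 ≈ 9418.528.
Standard quotas: Brisco 9.1169, Arden 9.8304, Dorne 6.8286, Galen 2.0158, Harke 8.7179, Carrow 6.1350, Farrow 10.3553.
Lower quotas: Brisco 9, Arden 9, Dorne 6, Galen 2, Harke 8, Carrow 6, Farrow 10 (sum 50, leaving 3 seats).
Remainders in descending order: Arden 0.8304, Dorne 0.8286, Harke 0.7179, Farrow 0.3553, Carrow 0.1350, Brisco 0.1169, Galen 0.0158.
The surplus seats go to Arden, Dorne, Harke.
Brisco receives 9.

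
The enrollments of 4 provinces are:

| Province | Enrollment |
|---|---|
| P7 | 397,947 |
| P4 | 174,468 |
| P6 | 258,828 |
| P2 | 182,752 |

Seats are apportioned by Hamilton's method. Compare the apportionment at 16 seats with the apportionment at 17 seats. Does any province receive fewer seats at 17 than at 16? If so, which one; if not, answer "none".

At 16 seats: P7 6, P4 3, P6 4, P2 3.
At 17 seats: P7 7, P4 3, P6 4, P2 3.
No province's allocation decreased.

none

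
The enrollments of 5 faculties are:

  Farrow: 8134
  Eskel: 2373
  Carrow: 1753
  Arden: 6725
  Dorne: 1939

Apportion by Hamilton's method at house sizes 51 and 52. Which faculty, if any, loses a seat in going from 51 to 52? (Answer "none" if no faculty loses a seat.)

none

At 51 seats: Farrow 20, Eskel 6, Carrow 4, Arden 16, Dorne 5.
At 52 seats: Farrow 20, Eskel 6, Carrow 4, Arden 17, Dorne 5.
No faculty's allocation decreased.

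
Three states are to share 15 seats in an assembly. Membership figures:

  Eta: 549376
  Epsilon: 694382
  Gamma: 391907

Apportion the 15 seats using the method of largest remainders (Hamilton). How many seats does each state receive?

Total 1635665; standard divisor 1635665/15 ≈ 109044.333.
Standard quotas: Eta 5.0381, Epsilon 6.3679, Gamma 3.5940.
Lower quotas: Eta 5, Epsilon 6, Gamma 3 (sum 14, leaving 1 seat).
Remainders in descending order: Gamma 0.5940, Epsilon 0.3679, Eta 0.0381.
The surplus seat goes to Gamma.

Eta 5, Epsilon 6, Gamma 4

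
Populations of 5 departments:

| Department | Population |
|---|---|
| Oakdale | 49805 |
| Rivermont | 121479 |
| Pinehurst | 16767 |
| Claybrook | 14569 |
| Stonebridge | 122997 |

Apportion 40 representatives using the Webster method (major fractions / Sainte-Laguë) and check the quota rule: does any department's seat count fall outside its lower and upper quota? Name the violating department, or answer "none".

Standard quotas: Oakdale 6.118, Rivermont 14.923, Pinehurst 2.060, Claybrook 1.790, Stonebridge 15.109.
Webster allocation: Oakdale 6, Rivermont 15, Pinehurst 2, Claybrook 2, Stonebridge 15.
Every allocation lies between the lower and upper quota.

none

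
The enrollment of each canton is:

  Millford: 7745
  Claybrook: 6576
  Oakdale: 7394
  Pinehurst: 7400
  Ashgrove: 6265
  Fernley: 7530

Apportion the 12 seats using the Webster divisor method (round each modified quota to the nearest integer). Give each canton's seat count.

Millford=2, Claybrook=2, Oakdale=2, Pinehurst=2, Ashgrove=2, Fernley=2

Standard divisor 42910/12 ≈ 3575.833; standard quotas: Millford 2.166, Claybrook 1.839, Oakdale 2.068, Pinehurst 2.069, Ashgrove 1.752, Fernley 2.106.
Rounding to the nearest integer gives Millford 2, Claybrook 2, Oakdale 2, Pinehurst 2, Ashgrove 2, Fernley 2 — total 12, matching the house size, so no adjustment is needed.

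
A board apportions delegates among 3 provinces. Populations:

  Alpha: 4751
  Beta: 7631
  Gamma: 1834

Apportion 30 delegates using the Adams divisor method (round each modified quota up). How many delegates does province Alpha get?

10

Standard divisor 14216/30 ≈ 473.867; standard quotas: Alpha 10.026, Beta 16.104, Gamma 3.870.
Rounding up gives 11, 17, 4 = 32 seats, so the divisor must be adjusted.
With modified divisor 500: modified quotas Alpha 9.502, Beta 15.262, Gamma 3.668.
Rounding up: Alpha 10, Beta 16, Gamma 4 (total 30).
Alpha receives 10.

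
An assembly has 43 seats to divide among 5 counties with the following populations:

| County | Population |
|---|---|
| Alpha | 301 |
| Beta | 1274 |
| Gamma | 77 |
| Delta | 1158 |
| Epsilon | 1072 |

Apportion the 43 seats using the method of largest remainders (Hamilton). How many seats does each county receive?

Alpha=3; Beta=14; Gamma=1; Delta=13; Epsilon=12

The standard divisor is 3882/43 ≈ 90.279.
Standard quotas: Alpha 3.334, Beta 14.112, Gamma 0.853, Delta 12.827, Epsilon 11.874.
Lower quotas: Alpha 3, Beta 14, Gamma 0, Delta 12, Epsilon 11 (sum 40, leaving 3 seats).
Remainders in descending order: Epsilon 0.874, Gamma 0.853, Delta 0.827, Alpha 0.334, Beta 0.112.
The surplus seats go to Epsilon, Gamma, Delta.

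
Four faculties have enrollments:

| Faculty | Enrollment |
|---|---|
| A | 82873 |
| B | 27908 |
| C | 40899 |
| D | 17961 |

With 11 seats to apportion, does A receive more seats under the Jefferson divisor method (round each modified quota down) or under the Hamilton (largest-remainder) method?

Jefferson

Jefferson: A 6, B 2, C 2, D 1.
Hamilton: A 5, B 2, C 3, D 1.
A gets 6 under Jefferson and 5 under Hamilton.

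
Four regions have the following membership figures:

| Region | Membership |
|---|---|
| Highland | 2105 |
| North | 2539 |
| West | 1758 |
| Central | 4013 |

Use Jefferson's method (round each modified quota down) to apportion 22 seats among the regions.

Highland 4, North 5, West 4, Central 9

Standard divisor 10415/22 ≈ 473.409; standard quotas: Highland 4.446, North 5.363, West 3.713, Central 8.477.
Rounding down gives 4, 5, 3, 8 = 20 seats, so the divisor must be adjusted.
With modified divisor 430: modified quotas Highland 4.895, North 5.905, West 4.088, Central 9.333.
Rounding down: Highland 4, North 5, West 4, Central 9 (total 22).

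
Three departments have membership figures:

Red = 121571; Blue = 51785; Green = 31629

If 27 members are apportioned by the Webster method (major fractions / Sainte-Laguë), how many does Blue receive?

Standard divisor 204985/27 ≈ 7592.037; standard quotas: Red 16.013, Blue 6.821, Green 4.166.
Rounding to the nearest integer gives Red 16, Blue 7, Green 4 — total 27, matching the house size, so no adjustment is needed.
Blue receives 7.

7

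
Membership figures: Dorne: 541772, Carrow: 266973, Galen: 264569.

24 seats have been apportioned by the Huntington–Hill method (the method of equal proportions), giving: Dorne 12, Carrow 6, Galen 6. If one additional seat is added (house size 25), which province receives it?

Priority for the next seat is population ÷ (√(s·(s+1))).
Priorities: Dorne 43376.475, Carrow 41194.828, Galen 40823.883.
Highest priority: Dorne.

Dorne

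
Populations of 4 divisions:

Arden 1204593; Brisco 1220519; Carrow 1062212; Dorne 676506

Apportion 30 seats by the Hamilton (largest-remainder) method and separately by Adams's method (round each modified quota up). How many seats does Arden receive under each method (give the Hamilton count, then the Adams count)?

Hamilton: Arden 9, Brisco 9, Carrow 7, Dorne 5.
Adams: Arden 8, Brisco 9, Carrow 8, Dorne 5.
Arden gets 9 under Hamilton and 8 under Adams.

9 and 8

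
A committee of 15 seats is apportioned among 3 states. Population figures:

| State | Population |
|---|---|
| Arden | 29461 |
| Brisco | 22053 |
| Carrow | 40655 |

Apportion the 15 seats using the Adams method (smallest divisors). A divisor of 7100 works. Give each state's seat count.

With modified divisor 7100: modified quotas Arden 4.149, Brisco 3.106, Carrow 5.726.
Rounding up: Arden 5, Brisco 4, Carrow 6 (total 15).

Arden 5; Brisco 4; Carrow 6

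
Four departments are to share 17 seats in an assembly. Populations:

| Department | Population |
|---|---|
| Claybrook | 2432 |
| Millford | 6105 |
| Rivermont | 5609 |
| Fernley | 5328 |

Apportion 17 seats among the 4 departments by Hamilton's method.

Claybrook 2; Millford 5; Rivermont 5; Fernley 5

Total 19474; standard divisor 19474/17 ≈ 1145.529.
Standard quotas: Claybrook 2.1230, Millford 5.3294, Rivermont 4.8964, Fernley 4.6511.
Lower quotas: Claybrook 2, Millford 5, Rivermont 4, Fernley 4 (sum 15, leaving 2 seats).
Remainders in descending order: Rivermont 0.8964, Fernley 0.6511, Millford 0.3294, Claybrook 0.1230.
The surplus seats go to Rivermont, Fernley.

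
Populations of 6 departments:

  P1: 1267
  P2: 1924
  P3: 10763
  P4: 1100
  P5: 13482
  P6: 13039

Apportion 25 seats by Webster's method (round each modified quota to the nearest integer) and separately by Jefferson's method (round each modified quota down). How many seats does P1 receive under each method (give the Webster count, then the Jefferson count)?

1 and 0

Webster: P1 1, P2 1, P3 6, P4 1, P5 8, P6 8.
Jefferson: P1 0, P2 1, P3 7, P4 0, P5 9, P6 8.
P1 gets 1 under Webster and 0 under Jefferson.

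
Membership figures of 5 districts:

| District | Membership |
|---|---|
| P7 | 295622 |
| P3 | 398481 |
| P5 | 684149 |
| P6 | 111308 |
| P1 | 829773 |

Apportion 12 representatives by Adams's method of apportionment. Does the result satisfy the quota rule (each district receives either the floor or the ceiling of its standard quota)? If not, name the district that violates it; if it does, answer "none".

Standard quotas: P7 1.530, P3 2.062, P5 3.540, P6 0.576, P1 4.293.
Adams allocation: P7 2, P3 2, P5 3, P6 1, P1 4.
Every allocation lies between the lower and upper quota.

none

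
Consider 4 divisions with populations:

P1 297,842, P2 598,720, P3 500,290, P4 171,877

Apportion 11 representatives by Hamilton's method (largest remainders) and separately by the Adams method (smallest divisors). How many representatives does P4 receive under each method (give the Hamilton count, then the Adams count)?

1 and 2

Hamilton: P1 2, P2 4, P3 4, P4 1.
Adams: P1 2, P2 4, P3 3, P4 2.
P4 gets 1 under Hamilton and 2 under Adams.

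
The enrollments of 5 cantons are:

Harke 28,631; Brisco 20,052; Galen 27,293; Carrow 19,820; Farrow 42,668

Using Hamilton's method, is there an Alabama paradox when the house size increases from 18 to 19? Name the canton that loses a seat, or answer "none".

Carrow

At 18 seats: Harke 4, Brisco 3, Galen 3, Carrow 3, Farrow 5.
At 19 seats: Harke 4, Brisco 3, Galen 4, Carrow 2, Farrow 6.
Carrow drops from 3 to 2.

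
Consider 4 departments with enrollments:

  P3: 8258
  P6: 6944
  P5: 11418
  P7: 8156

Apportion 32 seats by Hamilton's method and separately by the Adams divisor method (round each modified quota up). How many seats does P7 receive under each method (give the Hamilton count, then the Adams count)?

Hamilton: P3 8, P6 6, P5 11, P7 7.
Adams: P3 8, P6 6, P5 10, P7 8.
P7 gets 7 under Hamilton and 8 under Adams.

7 and 8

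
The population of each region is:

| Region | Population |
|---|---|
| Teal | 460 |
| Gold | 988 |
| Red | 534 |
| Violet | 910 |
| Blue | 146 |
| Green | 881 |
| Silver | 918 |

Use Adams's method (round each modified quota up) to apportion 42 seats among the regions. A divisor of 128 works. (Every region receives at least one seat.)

Teal: 4; Gold: 8; Red: 5; Violet: 8; Blue: 2; Green: 7; Silver: 8

With modified divisor 128: modified quotas Teal 3.594, Gold 7.719, Red 4.172, Violet 7.109, Blue 1.141, Green 6.883, Silver 7.172.
Rounding up: Teal 4, Gold 8, Red 5, Violet 8, Blue 2, Green 7, Silver 8 (total 42).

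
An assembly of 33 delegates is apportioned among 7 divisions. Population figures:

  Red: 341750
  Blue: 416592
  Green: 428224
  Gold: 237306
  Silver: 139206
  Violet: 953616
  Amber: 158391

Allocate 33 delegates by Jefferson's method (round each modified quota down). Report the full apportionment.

Red 4; Blue 5; Green 5; Gold 3; Silver 1; Violet 13; Amber 2

Standard divisor 2675085/33 ≈ 81063.182; standard quotas: Red 4.216, Blue 5.139, Green 5.283, Gold 2.927, Silver 1.717, Violet 11.764, Amber 1.954.
Rounding down gives 4, 5, 5, 2, 1, 11, 1 = 29 seats, so the divisor must be adjusted.
With modified divisor 72400: modified quotas Red 4.720, Blue 5.754, Green 5.915, Gold 3.278, Silver 1.923, Violet 13.171, Amber 2.188.
Rounding down: Red 4, Blue 5, Green 5, Gold 3, Silver 1, Violet 13, Amber 2 (total 33).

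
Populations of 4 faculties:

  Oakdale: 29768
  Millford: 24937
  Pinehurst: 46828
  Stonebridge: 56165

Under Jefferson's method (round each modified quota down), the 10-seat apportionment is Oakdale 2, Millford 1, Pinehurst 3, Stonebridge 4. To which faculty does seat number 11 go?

Priority for the next seat is population ÷ (current seats + 1).
Priorities: Oakdale 9922.667, Millford 12468.500, Pinehurst 11707.000, Stonebridge 11233.000.
Highest priority: Millford.

Millford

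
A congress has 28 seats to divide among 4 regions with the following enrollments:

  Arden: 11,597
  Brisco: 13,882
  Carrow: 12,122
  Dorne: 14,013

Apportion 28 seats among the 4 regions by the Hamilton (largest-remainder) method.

Total 51614; standard divisor 51614/28 ≈ 1843.357.
Standard quotas: Arden 6.2912, Brisco 7.5308, Carrow 6.5760, Dorne 7.6019.
Lower quotas: Arden 6, Brisco 7, Carrow 6, Dorne 7 (sum 26, leaving 2 seats).
Remainders in descending order: Dorne 0.6019, Carrow 0.5760, Brisco 0.5308, Arden 0.2912.
Largest remainders: Dorne, Carrow receive the extra seats.

Arden=6, Brisco=7, Carrow=7, Dorne=8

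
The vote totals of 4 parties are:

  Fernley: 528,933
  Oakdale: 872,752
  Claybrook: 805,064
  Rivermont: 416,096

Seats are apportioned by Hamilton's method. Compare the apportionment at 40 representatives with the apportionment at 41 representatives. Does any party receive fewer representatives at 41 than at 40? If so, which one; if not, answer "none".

Rivermont

At 40 seats: Fernley 8, Oakdale 13, Claybrook 12, Rivermont 7.
At 41 seats: Fernley 8, Oakdale 14, Claybrook 13, Rivermont 6.
Rivermont drops from 7 to 6.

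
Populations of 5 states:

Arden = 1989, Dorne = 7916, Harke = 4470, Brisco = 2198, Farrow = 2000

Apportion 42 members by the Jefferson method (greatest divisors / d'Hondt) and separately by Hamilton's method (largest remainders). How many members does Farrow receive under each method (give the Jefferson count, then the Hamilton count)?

4 and 5

Jefferson: Arden 4, Dorne 19, Harke 10, Brisco 5, Farrow 4.
Hamilton: Arden 4, Dorne 18, Harke 10, Brisco 5, Farrow 5.
Farrow gets 4 under Jefferson and 5 under Hamilton.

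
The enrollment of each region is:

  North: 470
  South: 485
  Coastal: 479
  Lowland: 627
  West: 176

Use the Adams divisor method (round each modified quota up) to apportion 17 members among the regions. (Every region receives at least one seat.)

North 3, South 4, Coastal 4, Lowland 4, West 2

Standard divisor 2237/17 ≈ 131.588; standard quotas: North 3.572, South 3.686, Coastal 3.640, Lowland 4.765, West 1.338.
Rounding up gives 4, 4, 4, 5, 2 = 19 seats, so the divisor must be adjusted.
With modified divisor 158: modified quotas North 2.975, South 3.070, Coastal 3.032, Lowland 3.968, West 1.114.
Rounding up: North 3, South 4, Coastal 4, Lowland 4, West 2 (total 17).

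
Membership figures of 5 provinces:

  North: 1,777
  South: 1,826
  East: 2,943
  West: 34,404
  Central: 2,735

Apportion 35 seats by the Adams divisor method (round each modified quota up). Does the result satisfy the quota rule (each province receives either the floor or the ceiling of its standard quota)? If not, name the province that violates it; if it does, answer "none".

Standard quotas: North 1.424, South 1.463, East 2.358, West 27.564, Central 2.191.
Adams allocation: North 2, South 2, East 3, West 26, Central 2.
West has quota 27.564 (lower 27, upper 28) but receives 26 — outside the quota interval.

West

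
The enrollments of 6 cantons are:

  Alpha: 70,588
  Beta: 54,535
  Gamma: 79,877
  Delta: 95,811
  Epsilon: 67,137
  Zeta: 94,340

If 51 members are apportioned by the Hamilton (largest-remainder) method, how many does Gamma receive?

The standard divisor is 462288/51 ≈ 9064.471.
Standard quotas: Alpha 7.7873, Beta 6.0163, Gamma 8.8121, Delta 10.5699, Epsilon 7.4066, Zeta 10.4077.
Lower quotas: Alpha 7, Beta 6, Gamma 8, Delta 10, Epsilon 7, Zeta 10 (sum 48, leaving 3 seats).
Remainders in descending order: Gamma 0.8121, Alpha 0.7873, Delta 0.5699, Zeta 0.4077, Epsilon 0.4066, Beta 0.0163.
Largest remainders: Gamma, Alpha, Delta receive the extra seats.
Gamma receives 9.

9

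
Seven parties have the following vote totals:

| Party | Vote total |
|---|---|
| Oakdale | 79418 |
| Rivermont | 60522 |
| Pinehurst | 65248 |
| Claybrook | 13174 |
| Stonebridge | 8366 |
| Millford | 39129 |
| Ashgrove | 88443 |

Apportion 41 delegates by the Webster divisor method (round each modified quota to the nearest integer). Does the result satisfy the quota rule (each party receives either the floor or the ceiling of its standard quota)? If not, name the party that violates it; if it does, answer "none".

Standard quotas: Oakdale 9.190, Rivermont 7.004, Pinehurst 7.551, Claybrook 1.525, Stonebridge 0.968, Millford 4.528, Ashgrove 10.235.
Webster allocation: Oakdale 9, Rivermont 7, Pinehurst 8, Claybrook 2, Stonebridge 1, Millford 4, Ashgrove 10.
Every allocation lies between the lower and upper quota.

none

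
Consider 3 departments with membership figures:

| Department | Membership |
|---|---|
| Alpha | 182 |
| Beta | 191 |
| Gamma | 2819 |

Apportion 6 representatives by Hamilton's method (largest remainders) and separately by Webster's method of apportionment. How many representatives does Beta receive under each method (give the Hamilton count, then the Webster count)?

1 and 0

Hamilton: Alpha 0, Beta 1, Gamma 5.
Webster: Alpha 0, Beta 0, Gamma 6.
Beta gets 1 under Hamilton and 0 under Webster.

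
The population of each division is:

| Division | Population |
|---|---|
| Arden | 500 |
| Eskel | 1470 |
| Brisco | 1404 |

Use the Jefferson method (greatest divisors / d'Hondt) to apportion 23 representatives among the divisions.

Standard divisor 3374/23 ≈ 146.696; standard quotas: Arden 3.408, Eskel 10.021, Brisco 9.571.
Rounding down gives 3, 10, 9 = 22 seats, so the divisor must be adjusted.
With modified divisor 140: modified quotas Arden 3.571, Eskel 10.500, Brisco 10.029.
Rounding down: Arden 3, Eskel 10, Brisco 10 (total 23).

Arden=3, Eskel=10, Brisco=10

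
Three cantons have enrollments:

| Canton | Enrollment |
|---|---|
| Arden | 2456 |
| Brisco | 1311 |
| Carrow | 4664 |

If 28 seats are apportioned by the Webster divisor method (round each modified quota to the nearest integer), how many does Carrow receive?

Standard divisor 8431/28 ≈ 301.107; standard quotas: Arden 8.157, Brisco 4.354, Carrow 15.490.
Rounding to the nearest integer gives 8, 4, 15 = 27 seats, so the divisor must be adjusted.
With modified divisor 300: modified quotas Arden 8.187, Brisco 4.370, Carrow 15.547.
Rounding to the nearest integer: Arden 8, Brisco 4, Carrow 16 (total 28).
Carrow receives 16.

16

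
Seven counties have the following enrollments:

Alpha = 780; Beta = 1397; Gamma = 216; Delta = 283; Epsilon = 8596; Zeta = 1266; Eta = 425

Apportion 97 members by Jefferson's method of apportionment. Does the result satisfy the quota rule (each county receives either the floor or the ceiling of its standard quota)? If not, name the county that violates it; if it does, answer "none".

Standard quotas: Alpha 5.837, Beta 10.454, Gamma 1.616, Delta 2.118, Epsilon 64.322, Zeta 9.473, Eta 3.180.
Jefferson allocation: Alpha 6, Beta 10, Gamma 1, Delta 2, Epsilon 66, Zeta 9, Eta 3.
Epsilon has quota 64.322 (lower 64, upper 65) but receives 66 — outside the quota interval.

Epsilon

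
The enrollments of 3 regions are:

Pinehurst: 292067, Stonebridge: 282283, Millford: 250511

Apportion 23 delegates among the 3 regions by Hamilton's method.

Total 824861; standard divisor 824861/23 ≈ 35863.522.
Standard quotas: Pinehurst 8.1438, Stonebridge 7.8710, Millford 6.9851.
Lower quotas: Pinehurst 8, Stonebridge 7, Millford 6 (sum 21, leaving 2 seats).
Remainders in descending order: Millford 0.9851, Stonebridge 0.8710, Pinehurst 0.1438.
Largest remainders: Millford, Stonebridge receive the extra seats.

Pinehurst 8, Stonebridge 8, Millford 7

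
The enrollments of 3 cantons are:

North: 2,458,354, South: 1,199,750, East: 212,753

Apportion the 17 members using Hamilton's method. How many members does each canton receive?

The standard divisor is 3870857/17 ≈ 227697.471.
Standard quotas: North 10.7966, South 5.2691, East 0.9344.
Lower quotas: North 10, South 5, East 0 (sum 15, leaving 2 seats).
Remainders in descending order: East 0.9344, North 0.7966, South 0.2691.
Largest remainders: East, North receive the extra seats.

North 11; South 5; East 1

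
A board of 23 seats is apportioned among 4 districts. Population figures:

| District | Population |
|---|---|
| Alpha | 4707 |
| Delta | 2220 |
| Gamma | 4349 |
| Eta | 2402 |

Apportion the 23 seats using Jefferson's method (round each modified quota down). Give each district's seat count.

Alpha 8, Delta 4, Gamma 7, Eta 4

Standard divisor 13678/23 ≈ 594.696; standard quotas: Alpha 7.915, Delta 3.733, Gamma 7.313, Eta 4.039.
Rounding down gives 7, 3, 7, 4 = 21 seats, so the divisor must be adjusted.
With modified divisor 550: modified quotas Alpha 8.558, Delta 4.036, Gamma 7.907, Eta 4.367.
Rounding down: Alpha 8, Delta 4, Gamma 7, Eta 4 (total 23).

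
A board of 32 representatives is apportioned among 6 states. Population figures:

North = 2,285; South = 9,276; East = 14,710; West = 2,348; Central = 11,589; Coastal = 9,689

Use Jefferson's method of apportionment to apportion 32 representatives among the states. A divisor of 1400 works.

With modified divisor 1400: modified quotas North 1.632, South 6.626, East 10.507, West 1.677, Central 8.278, Coastal 6.921.
Rounding down: North 1, South 6, East 10, West 1, Central 8, Coastal 6 (total 32).

North=1, South=6, East=10, West=1, Central=8, Coastal=6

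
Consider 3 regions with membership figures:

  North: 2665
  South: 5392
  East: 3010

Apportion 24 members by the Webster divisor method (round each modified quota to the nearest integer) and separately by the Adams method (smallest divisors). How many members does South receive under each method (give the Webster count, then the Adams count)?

12 and 11

Webster: North 6, South 12, East 6.
Adams: North 6, South 11, East 7.
South gets 12 under Webster and 11 under Adams.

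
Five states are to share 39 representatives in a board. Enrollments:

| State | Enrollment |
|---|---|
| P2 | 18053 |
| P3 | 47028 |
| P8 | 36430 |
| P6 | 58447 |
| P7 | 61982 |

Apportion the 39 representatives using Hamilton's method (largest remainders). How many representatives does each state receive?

The standard divisor is 221940/39 ≈ 5690.769.
Standard quotas: P2 3.1723, P3 8.2639, P8 6.4016, P6 10.2705, P7 10.8917.
Lower quotas: P2 3, P3 8, P8 6, P6 10, P7 10 (sum 37, leaving 2 seats).
Remainders in descending order: P7 0.8917, P8 0.4016, P6 0.2705, P3 0.2639, P2 0.1723.
Largest remainders: P7, P8 receive the extra seats.

P2 3, P3 8, P8 7, P6 10, P7 11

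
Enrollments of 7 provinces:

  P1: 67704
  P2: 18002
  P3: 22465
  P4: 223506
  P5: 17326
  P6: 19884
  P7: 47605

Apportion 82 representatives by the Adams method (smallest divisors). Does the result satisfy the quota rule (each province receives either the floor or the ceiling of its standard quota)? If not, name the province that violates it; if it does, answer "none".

P4

Standard quotas: P1 13.330, P2 3.544, P3 4.423, P4 44.004, P5 3.411, P6 3.915, P7 9.373.
Adams allocation: P1 13, P2 4, P3 5, P4 43, P5 4, P6 4, P7 9.
P4 has quota 44.004 (lower 44, upper 45) but receives 43 — outside the quota interval.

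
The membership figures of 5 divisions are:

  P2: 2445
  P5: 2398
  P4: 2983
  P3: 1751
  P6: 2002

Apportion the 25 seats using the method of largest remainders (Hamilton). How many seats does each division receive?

P2=5; P5=5; P4=7; P3=4; P6=4

Standard divisor: 11579 ÷ 25 ≈ 463.16.
Standard quotas: P2 5.279, P5 5.177, P4 6.441, P3 3.781, P6 4.322.
Lower quotas: P2 5, P5 5, P4 6, P3 3, P6 4 (sum 23, leaving 2 seats).
Remainders in descending order: P3 0.781, P4 0.441, P6 0.322, P2 0.279, P5 0.177.
Largest remainders: P3, P4 receive the extra seats.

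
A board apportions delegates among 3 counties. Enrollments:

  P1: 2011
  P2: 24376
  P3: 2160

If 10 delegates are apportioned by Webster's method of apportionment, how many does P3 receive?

1

Standard divisor 28547/10 ≈ 2854.7; standard quotas: P1 0.704, P2 8.539, P3 0.757.
Rounding to the nearest integer gives 1, 9, 1 = 11 seats, so the divisor must be adjusted.
With modified divisor 3100: modified quotas P1 0.649, P2 7.863, P3 0.697.
Rounding to the nearest integer: P1 1, P2 8, P3 1 (total 10).
P3 receives 1.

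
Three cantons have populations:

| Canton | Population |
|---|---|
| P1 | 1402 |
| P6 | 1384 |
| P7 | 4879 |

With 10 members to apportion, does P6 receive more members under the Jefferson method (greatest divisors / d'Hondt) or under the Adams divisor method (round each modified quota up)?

Adams

Jefferson: P1 2, P6 1, P7 7.
Adams: P1 2, P6 2, P7 6.
P6 gets 1 under Jefferson and 2 under Adams.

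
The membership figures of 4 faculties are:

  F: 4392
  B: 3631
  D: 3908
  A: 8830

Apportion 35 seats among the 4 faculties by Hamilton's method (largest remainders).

F 7; B 6; D 7; A 15

The standard divisor is 20761/35 ≈ 593.171.
Standard quotas: F 7.4043, B 6.1213, D 6.5883, A 14.8861.
Lower quotas: F 7, B 6, D 6, A 14 (sum 33, leaving 2 seats).
Remainders in descending order: A 0.8861, D 0.5883, F 0.4043, B 0.1213.
Largest remainders: A, D receive the extra seats.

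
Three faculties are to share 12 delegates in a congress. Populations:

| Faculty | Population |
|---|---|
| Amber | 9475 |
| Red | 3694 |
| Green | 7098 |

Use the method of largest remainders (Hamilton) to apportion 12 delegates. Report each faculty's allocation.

Amber=6; Red=2; Green=4

Standard divisor: 20267 ÷ 12 ≈ 1688.917.
Standard quotas: Amber 5.6101, Red 2.1872, Green 4.2027.
Lower quotas: Amber 5, Red 2, Green 4 (sum 11, leaving 1 seat).
Remainders in descending order: Amber 0.6101, Green 0.2027, Red 0.1872.
The surplus seat goes to Amber.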